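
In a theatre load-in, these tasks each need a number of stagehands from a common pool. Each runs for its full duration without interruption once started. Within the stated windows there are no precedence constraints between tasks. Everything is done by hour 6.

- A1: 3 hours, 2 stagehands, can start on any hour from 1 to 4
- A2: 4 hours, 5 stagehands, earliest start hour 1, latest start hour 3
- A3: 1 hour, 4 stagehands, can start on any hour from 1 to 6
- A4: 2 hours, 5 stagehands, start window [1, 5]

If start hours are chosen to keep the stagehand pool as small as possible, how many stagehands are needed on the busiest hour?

Early-start (A1@1, A2@1, A3@1, A4@1) gives peak 16: h1:16  h2:12  h3:7  h4:5  h5:0  h6:0.
Shift A3→4, A4→5.
Schedule A1@1, A2@1, A3@4, A4@5: h1:7  h2:7  h3:7  h4:9  h5:5  h6:5 — peak 9.

9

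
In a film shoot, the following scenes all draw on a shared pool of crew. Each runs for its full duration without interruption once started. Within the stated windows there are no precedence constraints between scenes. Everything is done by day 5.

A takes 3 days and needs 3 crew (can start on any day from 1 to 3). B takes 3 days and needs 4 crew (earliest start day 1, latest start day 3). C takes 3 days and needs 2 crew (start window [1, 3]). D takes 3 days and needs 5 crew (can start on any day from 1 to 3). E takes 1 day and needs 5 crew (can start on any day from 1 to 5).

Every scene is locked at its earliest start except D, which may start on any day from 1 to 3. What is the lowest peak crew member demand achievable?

D@1: d1:19  d2:14  d3:14  d4:0  d5:0 → peak 19
D@2: d1:14  d2:14  d3:14  d4:5  d5:0 → peak 14
D@3: d1:14  d2:9  d3:14  d4:5  d5:5 → peak 14
Best is D@2, peak 14.

14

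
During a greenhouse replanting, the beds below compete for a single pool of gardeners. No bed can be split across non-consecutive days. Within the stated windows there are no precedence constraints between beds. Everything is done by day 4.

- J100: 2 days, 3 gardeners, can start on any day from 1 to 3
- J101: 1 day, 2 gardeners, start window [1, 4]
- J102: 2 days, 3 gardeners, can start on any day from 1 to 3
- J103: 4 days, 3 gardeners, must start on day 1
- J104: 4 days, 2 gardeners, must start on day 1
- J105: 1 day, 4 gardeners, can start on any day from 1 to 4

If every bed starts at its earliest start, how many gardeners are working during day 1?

17

At early start, day 1 has: J100, J101, J102, J103, J104, J105.
Demand: 3 + 2 + 3 + 3 + 2 + 4 = 17.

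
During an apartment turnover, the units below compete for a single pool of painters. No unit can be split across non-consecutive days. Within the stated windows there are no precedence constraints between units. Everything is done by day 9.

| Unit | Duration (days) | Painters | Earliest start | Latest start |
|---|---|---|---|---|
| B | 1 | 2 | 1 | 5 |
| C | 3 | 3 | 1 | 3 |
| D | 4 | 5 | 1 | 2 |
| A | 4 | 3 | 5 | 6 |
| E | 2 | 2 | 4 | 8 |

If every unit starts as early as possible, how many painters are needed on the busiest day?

10

Early-start schedule: B@1, C@1, D@1, A@5, E@4.
Load per day: day 1: 10, day 2: 8, day 3: 8, day 4: 7, day 5: 5, day 6: 3, day 7: 3, day 8: 3, day 9: 0.
Peak is 10.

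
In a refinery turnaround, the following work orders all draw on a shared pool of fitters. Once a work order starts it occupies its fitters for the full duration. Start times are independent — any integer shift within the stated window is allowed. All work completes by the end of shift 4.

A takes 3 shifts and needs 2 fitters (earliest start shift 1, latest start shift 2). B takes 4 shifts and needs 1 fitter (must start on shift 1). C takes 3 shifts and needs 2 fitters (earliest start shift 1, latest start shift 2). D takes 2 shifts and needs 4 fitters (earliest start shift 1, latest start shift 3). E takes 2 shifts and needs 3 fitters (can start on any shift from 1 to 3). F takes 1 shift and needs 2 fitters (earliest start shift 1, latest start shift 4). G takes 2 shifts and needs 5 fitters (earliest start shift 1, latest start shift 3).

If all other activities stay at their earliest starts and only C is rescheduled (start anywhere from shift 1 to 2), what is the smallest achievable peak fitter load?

C@1: s1:19  s2:17  s3:5  s4:1 → peak 19
C@2: s1:17  s2:17  s3:5  s4:3 → peak 17
Best is C@2, peak 17.

17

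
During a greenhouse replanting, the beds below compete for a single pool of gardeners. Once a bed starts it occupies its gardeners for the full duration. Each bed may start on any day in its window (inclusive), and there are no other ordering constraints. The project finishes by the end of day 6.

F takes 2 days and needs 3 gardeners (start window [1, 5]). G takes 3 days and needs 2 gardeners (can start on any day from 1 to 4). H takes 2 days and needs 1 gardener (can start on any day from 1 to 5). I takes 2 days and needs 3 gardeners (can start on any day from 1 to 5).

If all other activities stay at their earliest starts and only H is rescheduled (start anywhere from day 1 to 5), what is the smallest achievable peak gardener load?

8

H@1: d1:9  d2:9  d3:2  d4:0  d5:0  d6:0 → peak 9
H@2: d1:8  d2:9  d3:3  d4:0  d5:0  d6:0 → peak 9
H@3: d1:8  d2:8  d3:3  d4:1  d5:0  d6:0 → peak 8
H@4: d1:8  d2:8  d3:2  d4:1  d5:1  d6:0 → peak 8
H@5: d1:8  d2:8  d3:2  d4:0  d5:1  d6:1 → peak 8
Best is H@3, peak 8.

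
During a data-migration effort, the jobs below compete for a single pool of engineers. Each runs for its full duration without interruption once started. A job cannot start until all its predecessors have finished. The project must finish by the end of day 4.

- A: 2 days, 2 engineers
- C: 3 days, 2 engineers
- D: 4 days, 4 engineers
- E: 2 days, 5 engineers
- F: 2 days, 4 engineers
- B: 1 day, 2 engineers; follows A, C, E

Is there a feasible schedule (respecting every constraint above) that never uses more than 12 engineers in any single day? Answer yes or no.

The minimum achievable peak is 13; 12 < 13, so no feasible schedule stays within the cap.

no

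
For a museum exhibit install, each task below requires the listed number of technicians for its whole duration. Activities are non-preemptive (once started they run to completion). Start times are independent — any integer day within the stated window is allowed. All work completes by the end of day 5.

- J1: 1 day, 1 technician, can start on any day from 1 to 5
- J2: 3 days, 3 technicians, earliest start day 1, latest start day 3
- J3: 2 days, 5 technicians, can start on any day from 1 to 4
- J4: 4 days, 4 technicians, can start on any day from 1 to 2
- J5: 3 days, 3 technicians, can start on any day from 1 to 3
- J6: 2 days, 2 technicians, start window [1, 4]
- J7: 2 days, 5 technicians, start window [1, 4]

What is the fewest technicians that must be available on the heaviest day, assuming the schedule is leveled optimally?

14

Early-start (J1@1, J2@1, J3@1, J4@1, J5@1, J6@1, J7@1) gives peak 23: d1:23  d2:22  d3:10  d4:4  d5:0.
Shift J5→3, J6→2, J7→4.
Schedule J1@1, J2@1, J3@1, J4@1, J5@3, J6@2, J7@4: d1:13  d2:14  d3:12  d4:12  d5:8 — peak 14.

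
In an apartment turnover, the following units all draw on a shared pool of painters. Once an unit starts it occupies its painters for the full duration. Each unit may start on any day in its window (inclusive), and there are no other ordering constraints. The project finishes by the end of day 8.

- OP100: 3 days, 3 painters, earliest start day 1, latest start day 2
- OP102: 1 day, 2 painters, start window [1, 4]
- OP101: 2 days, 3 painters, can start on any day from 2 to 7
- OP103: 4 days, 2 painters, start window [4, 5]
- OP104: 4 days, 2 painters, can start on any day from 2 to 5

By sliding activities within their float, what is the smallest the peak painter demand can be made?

Early-start (OP100@1, OP102@1, OP101@2, OP103@4, OP104@2) gives peak 8: d1:5  d2:8  d3:8  d4:4  d5:4  d6:2  d7:2  d8:0.
Shift OP101→6.
Schedule OP100@1, OP102@1, OP101@6, OP103@4, OP104@2: d1:5  d2:5  d3:5  d4:4  d5:4  d6:5  d7:5  d8:0 — peak 5.
Total painter-days = 33 over 8 days ⇒ peak ≥ ⌈33/8⌉ = 5, so 5 is optimal.

5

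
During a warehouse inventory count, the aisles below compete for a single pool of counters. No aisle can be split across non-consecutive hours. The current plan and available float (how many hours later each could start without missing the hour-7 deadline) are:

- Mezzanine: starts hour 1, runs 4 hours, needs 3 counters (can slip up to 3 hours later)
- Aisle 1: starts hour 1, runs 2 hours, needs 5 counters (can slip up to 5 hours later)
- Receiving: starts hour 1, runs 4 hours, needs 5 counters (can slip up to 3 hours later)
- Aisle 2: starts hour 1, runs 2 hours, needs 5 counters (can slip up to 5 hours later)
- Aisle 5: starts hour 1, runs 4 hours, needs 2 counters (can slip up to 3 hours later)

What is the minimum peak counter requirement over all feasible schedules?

10

Early-start (Mezzanine@1, Aisle 1@1, Receiving@1, Aisle 2@1, Aisle 5@1) gives peak 20: h1:20  h2:20  h3:10  h4:10  h5:0  h6:0  h7:0.
Shift Receiving→3, Aisle 2→5.
Schedule Mezzanine@1, Aisle 1@1, Receiving@3, Aisle 2@5, Aisle 5@1: h1:10  h2:10  h3:10  h4:10  h5:10  h6:10  h7:0 — peak 10.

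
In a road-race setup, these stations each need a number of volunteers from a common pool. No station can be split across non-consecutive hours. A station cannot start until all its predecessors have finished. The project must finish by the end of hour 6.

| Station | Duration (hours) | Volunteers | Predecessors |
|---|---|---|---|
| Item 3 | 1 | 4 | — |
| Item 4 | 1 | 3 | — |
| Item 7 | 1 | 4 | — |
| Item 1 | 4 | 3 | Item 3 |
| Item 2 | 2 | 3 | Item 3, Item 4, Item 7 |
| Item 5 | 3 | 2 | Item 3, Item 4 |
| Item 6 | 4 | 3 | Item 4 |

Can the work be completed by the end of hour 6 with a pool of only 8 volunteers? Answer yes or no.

The minimum achievable peak is 9; 8 < 9, so no feasible schedule stays within the cap.

no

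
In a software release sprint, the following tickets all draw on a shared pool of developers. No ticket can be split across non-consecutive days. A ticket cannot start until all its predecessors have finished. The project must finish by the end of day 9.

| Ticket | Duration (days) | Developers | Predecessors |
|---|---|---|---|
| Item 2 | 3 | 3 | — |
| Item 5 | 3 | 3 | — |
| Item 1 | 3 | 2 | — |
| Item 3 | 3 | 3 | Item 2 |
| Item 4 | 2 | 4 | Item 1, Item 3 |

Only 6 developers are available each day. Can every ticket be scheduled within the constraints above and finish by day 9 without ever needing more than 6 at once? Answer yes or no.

Schedule Item 2@1, Item 5@1, Item 1@4, Item 3@4, Item 4@7: d1:6  d2:6  d3:6  d4:5  d5:5  d6:5  d7:4  d8:4  d9:0 — peak 6 ≤ 6.

yes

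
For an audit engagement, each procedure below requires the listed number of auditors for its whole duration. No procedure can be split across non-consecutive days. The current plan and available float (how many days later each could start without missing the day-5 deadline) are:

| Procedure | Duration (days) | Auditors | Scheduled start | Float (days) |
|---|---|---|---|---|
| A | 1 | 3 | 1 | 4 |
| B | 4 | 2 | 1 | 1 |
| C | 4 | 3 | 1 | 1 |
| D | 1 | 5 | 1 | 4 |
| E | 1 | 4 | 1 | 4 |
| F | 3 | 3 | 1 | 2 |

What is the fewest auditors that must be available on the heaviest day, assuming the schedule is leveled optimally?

Early-start (A@1, B@1, C@1, D@1, E@1, F@1) gives peak 20: d1:20  d2:8  d3:8  d4:5  d5:0.
Shift D→5, E→2, F→3.
Schedule A@1, B@1, C@1, D@5, E@2, F@3: d1:8  d2:9  d3:8  d4:8  d5:8 — peak 9.
Total auditor-days = 41 over 5 days ⇒ peak ≥ ⌈41/5⌉ = 9, so 9 is optimal.

9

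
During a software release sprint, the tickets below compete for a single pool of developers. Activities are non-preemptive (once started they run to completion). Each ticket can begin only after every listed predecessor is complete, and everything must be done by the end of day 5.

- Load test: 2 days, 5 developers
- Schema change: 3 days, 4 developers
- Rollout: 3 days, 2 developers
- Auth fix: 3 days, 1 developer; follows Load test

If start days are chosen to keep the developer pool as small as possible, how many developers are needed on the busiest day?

7

Early-start (Load test@1, Schema change@1, Rollout@1, Auth fix@3) gives peak 11: d1:11  d2:11  d3:7  d4:1  d5:1.
Shift Schema change→3.
Schedule Load test@1, Schema change@3, Rollout@1, Auth fix@3: d1:7  d2:7  d3:7  d4:5  d5:5 — peak 7.
Total developer-days = 31 over 5 days ⇒ peak ≥ ⌈31/5⌉ = 7, so 7 is optimal.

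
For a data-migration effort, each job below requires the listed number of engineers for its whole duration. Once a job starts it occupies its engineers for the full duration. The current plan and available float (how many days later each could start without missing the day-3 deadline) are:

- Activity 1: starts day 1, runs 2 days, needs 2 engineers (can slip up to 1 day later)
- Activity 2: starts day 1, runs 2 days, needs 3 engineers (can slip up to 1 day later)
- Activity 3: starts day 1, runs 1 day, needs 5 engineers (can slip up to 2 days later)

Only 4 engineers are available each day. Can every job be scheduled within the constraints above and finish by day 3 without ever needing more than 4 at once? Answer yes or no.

Total engineer-days = 15; over 3 days the average is 15/3 > 4, so some day must exceed 4.

no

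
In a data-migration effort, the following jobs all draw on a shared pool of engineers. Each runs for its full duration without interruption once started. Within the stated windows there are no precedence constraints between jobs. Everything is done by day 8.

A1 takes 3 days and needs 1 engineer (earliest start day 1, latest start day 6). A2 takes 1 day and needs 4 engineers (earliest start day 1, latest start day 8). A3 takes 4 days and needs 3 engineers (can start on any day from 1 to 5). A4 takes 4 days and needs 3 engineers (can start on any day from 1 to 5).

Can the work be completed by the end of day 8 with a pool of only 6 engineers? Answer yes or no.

Schedule A1@1, A2@1, A3@2, A4@4: d1:5  d2:4  d3:4  d4:6  d5:6  d6:3  d7:3  d8:0 — peak 6 ≤ 6.

yes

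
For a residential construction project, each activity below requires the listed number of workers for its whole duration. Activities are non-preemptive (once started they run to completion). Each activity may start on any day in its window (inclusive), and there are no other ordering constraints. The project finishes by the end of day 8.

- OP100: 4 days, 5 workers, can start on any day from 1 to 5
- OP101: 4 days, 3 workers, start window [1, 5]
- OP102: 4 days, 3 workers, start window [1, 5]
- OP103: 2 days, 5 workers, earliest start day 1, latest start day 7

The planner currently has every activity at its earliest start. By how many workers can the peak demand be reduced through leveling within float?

8

Early-start peak: d1:16  d2:16  d3:11  d4:11  d5:0  d6:0  d7:0  d8:0 ⇒ 16.
Leveled (OP100@1, OP101@1, OP102@5, OP103@5): d1:8  d2:8  d3:8  d4:8  d5:8  d6:8  d7:3  d8:3 ⇒ 8.
Reduction 16 − 8 = 8.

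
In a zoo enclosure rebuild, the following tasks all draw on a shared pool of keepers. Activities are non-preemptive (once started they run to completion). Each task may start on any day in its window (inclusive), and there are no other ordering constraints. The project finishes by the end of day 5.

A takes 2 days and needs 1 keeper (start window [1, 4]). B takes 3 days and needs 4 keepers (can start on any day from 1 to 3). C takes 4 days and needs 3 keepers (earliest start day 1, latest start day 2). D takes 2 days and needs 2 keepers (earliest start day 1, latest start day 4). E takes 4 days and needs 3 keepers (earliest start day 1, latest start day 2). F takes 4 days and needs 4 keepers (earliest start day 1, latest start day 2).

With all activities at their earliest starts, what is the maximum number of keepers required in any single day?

Early-start schedule: A@1, B@1, C@1, D@1, E@1, F@1.
Load per day: day 1: 17, day 2: 17, day 3: 14, day 4: 10, day 5: 0.
Peak is 17.

17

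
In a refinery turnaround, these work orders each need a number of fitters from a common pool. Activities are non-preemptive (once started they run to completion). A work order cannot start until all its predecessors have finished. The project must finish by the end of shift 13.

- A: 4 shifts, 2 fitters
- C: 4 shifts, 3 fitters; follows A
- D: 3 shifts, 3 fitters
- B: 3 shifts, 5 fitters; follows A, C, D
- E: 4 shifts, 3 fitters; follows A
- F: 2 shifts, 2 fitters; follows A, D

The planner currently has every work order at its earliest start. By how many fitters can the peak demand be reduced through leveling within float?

Early-start peak: s1:5  s2:5  s3:5  s4:2  s5:8  s6:8  s7:6  s8:6  s9:5  s10:5  s11:5  s12:0  s13:0 ⇒ 8.
Leveled (A@1, C@5, D@1, B@9, E@5, F@12): s1:5  s2:5  s3:5  s4:2  s5:6  s6:6  s7:6  s8:6  s9:5  s10:5  s11:5  s12:2  s13:2 ⇒ 6.
Reduction 8 − 6 = 2.

2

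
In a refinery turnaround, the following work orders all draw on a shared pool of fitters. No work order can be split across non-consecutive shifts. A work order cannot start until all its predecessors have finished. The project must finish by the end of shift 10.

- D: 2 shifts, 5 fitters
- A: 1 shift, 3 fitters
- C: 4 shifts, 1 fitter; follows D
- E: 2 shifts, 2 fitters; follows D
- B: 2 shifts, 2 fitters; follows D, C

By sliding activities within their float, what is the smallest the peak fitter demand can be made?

5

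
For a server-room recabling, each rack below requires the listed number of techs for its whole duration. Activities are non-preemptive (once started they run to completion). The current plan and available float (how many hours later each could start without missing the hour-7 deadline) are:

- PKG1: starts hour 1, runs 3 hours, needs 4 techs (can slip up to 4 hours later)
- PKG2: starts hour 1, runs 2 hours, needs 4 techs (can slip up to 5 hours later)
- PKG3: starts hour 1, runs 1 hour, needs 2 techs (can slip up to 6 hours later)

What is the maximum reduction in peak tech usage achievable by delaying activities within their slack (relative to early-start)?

Early-start peak: h1:10  h2:8  h3:4  h4:0  h5:0  h6:0  h7:0 ⇒ 10.
Leveled (PKG1@1, PKG2@4, PKG3@6): h1:4  h2:4  h3:4  h4:4  h5:4  h6:2  h7:0 ⇒ 4.
Reduction 10 − 4 = 6.

6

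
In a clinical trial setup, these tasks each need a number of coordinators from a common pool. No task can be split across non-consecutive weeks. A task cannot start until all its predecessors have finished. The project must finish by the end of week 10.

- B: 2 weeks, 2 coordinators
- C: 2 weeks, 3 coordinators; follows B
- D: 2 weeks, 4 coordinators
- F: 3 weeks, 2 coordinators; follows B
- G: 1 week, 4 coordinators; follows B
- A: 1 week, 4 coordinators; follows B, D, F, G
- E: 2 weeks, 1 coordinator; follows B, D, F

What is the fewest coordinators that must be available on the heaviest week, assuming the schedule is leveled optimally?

Early-start (B@1, C@3, D@1, F@3, G@3, A@6, E@6) gives peak 9: w1:6  w2:6  w3:9  w4:5  w5:2  w6:5  w7:1  w8:0  w9:0  w10:0.
Shift D→6, G→8, A→9, E→8.
Schedule B@1, C@3, D@6, F@3, G@8, A@9, E@8: w1:2  w2:2  w3:5  w4:5  w5:2  w6:4  w7:4  w8:5  w9:5  w10:0 — peak 5.

5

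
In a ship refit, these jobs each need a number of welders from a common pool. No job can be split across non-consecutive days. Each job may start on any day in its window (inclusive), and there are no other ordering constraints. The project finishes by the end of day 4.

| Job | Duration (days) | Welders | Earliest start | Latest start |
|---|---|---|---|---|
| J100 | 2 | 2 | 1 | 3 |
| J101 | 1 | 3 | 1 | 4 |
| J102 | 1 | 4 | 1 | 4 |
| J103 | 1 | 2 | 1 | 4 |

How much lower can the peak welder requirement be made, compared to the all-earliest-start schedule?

Early-start peak: d1:11  d2:2  d3:0  d4:0 ⇒ 11.
Leveled (J100@1, J101@3, J102@4, J103@1): d1:4  d2:2  d3:3  d4:4 ⇒ 4.
Reduction 11 − 4 = 7.

7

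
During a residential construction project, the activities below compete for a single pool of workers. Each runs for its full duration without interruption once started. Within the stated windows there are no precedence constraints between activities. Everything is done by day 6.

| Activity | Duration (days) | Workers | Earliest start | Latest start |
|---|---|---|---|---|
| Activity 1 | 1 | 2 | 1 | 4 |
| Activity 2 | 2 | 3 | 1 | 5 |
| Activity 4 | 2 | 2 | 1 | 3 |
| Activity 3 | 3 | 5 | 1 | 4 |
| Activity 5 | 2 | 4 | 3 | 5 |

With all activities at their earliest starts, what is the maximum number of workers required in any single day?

12

Early-start schedule: Activity 1@1, Activity 2@1, Activity 4@1, Activity 3@1, Activity 5@3.
Load per day: day 1: 12, day 2: 10, day 3: 9, day 4: 4, day 5: 0, day 6: 0.
Peak is 12.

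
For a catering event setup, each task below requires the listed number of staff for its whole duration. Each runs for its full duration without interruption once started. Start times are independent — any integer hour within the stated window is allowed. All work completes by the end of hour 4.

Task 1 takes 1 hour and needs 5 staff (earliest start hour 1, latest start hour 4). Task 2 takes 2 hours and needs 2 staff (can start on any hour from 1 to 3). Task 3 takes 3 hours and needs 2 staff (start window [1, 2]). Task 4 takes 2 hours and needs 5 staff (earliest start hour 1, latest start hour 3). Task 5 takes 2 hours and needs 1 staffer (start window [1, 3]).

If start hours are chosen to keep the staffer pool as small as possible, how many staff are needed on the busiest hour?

Early-start (Task 1@1, Task 2@1, Task 3@1, Task 4@1, Task 5@1) gives peak 15: h1:15  h2:10  h3:2  h4:0.
Shift Task 3→2, Task 4→3.
Schedule Task 1@1, Task 2@1, Task 3@2, Task 4@3, Task 5@1: h1:8  h2:5  h3:7  h4:7 — peak 8.

8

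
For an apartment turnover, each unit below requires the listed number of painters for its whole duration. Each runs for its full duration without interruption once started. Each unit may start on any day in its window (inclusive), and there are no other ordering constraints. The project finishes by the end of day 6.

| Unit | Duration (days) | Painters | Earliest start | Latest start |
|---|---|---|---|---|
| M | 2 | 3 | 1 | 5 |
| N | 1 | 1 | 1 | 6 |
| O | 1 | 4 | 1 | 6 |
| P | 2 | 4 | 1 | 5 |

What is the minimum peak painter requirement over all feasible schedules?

Early-start (M@1, N@1, O@1, P@1) gives peak 12: d1:12  d2:7  d3:0  d4:0  d5:0  d6:0.
Shift O→3, P→4.
Schedule M@1, N@1, O@3, P@4: d1:4  d2:3  d3:4  d4:4  d5:4  d6:0 — peak 4.
Total painter-days = 19 over 6 days ⇒ peak ≥ ⌈19/6⌉ = 4, so 4 is optimal.

4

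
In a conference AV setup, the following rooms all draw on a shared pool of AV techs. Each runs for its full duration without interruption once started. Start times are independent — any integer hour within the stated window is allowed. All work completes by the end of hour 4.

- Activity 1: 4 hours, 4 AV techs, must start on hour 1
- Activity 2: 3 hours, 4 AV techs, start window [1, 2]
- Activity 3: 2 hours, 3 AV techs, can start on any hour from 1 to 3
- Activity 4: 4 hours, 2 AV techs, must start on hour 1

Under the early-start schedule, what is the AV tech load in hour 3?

10

At early start, hour 3 has: Activity 1, Activity 2, Activity 4.
Demand: 4 + 4 + 2 = 10.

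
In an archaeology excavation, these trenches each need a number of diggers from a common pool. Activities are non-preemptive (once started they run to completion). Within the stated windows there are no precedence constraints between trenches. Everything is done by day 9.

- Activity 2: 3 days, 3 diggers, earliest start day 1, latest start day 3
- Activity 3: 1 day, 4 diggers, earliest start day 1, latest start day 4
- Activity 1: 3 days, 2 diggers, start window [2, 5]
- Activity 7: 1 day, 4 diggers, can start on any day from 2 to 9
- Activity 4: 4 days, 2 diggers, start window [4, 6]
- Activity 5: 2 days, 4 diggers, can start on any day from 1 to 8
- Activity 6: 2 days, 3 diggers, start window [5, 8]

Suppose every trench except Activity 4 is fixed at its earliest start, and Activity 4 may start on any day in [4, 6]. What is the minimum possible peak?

Activity 4@4: d1:11  d2:13  d3:5  d4:4  d5:5  d6:5  d7:2  d8:0  d9:0 → peak 13
Activity 4@5: d1:11  d2:13  d3:5  d4:2  d5:5  d6:5  d7:2  d8:2  d9:0 → peak 13
Activity 4@6: d1:11  d2:13  d3:5  d4:2  d5:3  d6:5  d7:2  d8:2  d9:2 → peak 13
Best is Activity 4@4, peak 13.

13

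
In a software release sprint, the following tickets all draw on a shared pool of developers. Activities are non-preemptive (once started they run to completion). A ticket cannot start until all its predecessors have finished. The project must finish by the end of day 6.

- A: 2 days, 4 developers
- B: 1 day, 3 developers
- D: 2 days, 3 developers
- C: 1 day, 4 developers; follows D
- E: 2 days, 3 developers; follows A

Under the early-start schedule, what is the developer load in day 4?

3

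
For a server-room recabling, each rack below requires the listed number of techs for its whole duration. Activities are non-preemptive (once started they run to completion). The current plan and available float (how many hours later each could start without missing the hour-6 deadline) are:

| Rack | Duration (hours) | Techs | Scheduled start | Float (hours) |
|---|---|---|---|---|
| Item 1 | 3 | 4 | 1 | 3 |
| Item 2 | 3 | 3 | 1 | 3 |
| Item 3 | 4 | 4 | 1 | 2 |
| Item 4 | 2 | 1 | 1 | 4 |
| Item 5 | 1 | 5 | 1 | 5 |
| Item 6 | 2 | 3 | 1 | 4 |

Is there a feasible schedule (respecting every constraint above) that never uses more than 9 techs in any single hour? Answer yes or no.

no

The minimum achievable peak is 10; 9 < 10, so no feasible schedule stays within the cap.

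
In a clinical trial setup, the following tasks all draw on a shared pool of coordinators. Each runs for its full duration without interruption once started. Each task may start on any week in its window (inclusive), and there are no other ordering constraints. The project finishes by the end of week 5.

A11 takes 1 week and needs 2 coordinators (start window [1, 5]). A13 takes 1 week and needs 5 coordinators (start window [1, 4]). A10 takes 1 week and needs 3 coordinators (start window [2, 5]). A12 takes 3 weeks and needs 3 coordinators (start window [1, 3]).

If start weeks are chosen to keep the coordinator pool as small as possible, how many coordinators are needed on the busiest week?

5

Early-start (A11@1, A13@1, A10@2, A12@1) gives peak 10: w1:10  w2:6  w3:3  w4:0  w5:0.
Shift A13→4, A10→5.
Schedule A11@1, A13@4, A10@5, A12@1: w1:5  w2:3  w3:3  w4:5  w5:3 — peak 5.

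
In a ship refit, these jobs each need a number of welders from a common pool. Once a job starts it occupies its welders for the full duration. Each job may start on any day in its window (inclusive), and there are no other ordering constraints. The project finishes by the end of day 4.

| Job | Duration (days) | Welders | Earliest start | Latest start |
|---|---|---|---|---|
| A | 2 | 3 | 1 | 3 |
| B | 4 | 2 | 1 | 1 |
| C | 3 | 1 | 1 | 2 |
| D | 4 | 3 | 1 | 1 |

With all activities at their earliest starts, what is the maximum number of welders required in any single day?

Early-start schedule: A@1, B@1, C@1, D@1.
Load per day: day 1: 9, day 2: 9, day 3: 6, day 4: 5.
Peak is 9.

9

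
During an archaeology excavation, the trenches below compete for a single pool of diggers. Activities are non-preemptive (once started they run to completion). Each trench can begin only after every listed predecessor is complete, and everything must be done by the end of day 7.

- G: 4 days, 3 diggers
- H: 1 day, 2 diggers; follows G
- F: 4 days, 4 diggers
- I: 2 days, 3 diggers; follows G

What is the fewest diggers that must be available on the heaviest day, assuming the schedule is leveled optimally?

7

Schedule G@1, H@5, F@1, I@5: d1:7  d2:7  d3:7  d4:7  d5:5  d6:3  d7:0 — peak 7.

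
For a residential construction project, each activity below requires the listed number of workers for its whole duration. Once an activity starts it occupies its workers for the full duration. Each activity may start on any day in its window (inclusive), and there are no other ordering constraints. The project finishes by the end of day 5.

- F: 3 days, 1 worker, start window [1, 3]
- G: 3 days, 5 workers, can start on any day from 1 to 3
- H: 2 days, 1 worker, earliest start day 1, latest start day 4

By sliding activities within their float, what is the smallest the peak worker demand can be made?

Early-start (F@1, G@1, H@1) gives peak 7: d1:7  d2:7  d3:6  d4:0  d5:0.
Shift H→4.
Schedule F@1, G@1, H@4: d1:6  d2:6  d3:6  d4:1  d5:1 — peak 6.

6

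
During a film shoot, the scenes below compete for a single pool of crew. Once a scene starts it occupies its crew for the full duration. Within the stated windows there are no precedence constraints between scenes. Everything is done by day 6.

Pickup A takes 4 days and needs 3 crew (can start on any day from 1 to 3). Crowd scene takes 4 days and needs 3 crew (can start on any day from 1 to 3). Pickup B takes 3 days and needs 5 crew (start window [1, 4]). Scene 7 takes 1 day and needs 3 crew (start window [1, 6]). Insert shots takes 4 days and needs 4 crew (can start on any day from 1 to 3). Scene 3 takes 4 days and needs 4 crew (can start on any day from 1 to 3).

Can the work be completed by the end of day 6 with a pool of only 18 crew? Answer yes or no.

no

The minimum achievable peak is 19; 18 < 19, so no feasible schedule stays within the cap.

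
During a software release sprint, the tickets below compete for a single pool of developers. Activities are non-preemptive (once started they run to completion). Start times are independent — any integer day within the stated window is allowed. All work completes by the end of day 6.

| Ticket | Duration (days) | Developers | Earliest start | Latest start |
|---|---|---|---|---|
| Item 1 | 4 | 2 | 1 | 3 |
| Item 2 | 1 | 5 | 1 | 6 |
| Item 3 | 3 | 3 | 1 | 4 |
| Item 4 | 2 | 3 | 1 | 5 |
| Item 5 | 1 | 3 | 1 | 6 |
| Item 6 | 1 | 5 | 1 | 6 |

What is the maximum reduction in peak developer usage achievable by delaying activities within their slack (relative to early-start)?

14

Early-start peak: d1:21  d2:8  d3:5  d4:2  d5:0  d6:0 ⇒ 21.
Leveled (Item 1@1, Item 2@1, Item 3@3, Item 4@5, Item 5@6, Item 6@2): d1:7  d2:7  d3:5  d4:5  d5:6  d6:6 ⇒ 7.
Reduction 21 − 7 = 14.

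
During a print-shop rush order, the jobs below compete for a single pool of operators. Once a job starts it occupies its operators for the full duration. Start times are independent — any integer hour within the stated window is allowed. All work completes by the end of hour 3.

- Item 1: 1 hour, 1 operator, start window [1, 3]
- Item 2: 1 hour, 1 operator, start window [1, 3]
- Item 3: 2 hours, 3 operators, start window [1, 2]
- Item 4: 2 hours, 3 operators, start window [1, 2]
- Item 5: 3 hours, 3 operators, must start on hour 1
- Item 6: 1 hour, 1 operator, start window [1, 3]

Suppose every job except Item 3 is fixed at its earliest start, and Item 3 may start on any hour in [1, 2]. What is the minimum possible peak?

Item 3@1: h1:12  h2:9  h3:3 → peak 12
Item 3@2: h1:9  h2:9  h3:6 → peak 9
Best is Item 3@2, peak 9.

9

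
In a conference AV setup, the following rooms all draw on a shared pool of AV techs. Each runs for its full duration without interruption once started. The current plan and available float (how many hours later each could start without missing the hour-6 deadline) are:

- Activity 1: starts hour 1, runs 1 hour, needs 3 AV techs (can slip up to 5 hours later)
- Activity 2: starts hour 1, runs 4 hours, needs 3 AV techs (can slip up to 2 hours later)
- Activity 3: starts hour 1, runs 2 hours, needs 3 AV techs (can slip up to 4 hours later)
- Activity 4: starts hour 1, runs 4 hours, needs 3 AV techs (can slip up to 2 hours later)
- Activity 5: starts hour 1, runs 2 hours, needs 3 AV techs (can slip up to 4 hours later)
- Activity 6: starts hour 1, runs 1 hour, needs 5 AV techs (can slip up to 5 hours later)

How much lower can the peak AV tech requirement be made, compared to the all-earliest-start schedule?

11

Early-start peak: h1:20  h2:12  h3:6  h4:6  h5:0  h6:0 ⇒ 20.
Leveled (Activity 1@1, Activity 2@1, Activity 3@1, Activity 4@2, Activity 5@3, Activity 6@5): h1:9  h2:9  h3:9  h4:9  h5:8  h6:0 ⇒ 9.
Reduction 20 − 9 = 11.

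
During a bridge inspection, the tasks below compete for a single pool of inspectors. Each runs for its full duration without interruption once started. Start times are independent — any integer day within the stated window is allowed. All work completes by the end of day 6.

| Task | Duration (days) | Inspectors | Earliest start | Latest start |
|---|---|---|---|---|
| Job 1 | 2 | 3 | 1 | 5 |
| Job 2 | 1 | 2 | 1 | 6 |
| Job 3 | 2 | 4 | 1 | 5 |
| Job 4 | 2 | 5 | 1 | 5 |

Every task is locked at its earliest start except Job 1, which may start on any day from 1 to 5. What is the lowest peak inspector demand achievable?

11

Job 1@1: d1:14  d2:12  d3:0  d4:0  d5:0  d6:0 → peak 14
Job 1@2: d1:11  d2:12  d3:3  d4:0  d5:0  d6:0 → peak 12
Job 1@3: d1:11  d2:9  d3:3  d4:3  d5:0  d6:0 → peak 11
Job 1@4: d1:11  d2:9  d3:0  d4:3  d5:3  d6:0 → peak 11
Job 1@5: d1:11  d2:9  d3:0  d4:0  d5:3  d6:3 → peak 11
Best is Job 1@3, peak 11.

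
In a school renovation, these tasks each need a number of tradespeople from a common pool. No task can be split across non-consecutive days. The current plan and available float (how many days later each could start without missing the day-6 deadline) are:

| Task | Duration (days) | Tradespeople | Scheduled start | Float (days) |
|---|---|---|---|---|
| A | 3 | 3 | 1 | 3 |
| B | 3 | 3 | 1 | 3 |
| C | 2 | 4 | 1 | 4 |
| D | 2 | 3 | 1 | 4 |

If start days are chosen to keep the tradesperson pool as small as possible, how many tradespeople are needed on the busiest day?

7

Early-start (A@1, B@1, C@1, D@1) gives peak 13: d1:13  d2:13  d3:6  d4:0  d5:0  d6:0.
Shift C→4, D→4.
Schedule A@1, B@1, C@4, D@4: d1:6  d2:6  d3:6  d4:7  d5:7  d6:0 — peak 7.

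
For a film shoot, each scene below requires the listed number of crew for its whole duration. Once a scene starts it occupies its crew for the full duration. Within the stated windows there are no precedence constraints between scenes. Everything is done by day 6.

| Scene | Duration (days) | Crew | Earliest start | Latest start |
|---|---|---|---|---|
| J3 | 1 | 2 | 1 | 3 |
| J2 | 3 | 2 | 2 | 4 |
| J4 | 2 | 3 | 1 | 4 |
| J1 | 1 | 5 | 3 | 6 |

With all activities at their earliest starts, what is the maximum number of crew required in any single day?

Early-start schedule: J3@1, J2@2, J4@1, J1@3.
Load per day: day 1: 5, day 2: 5, day 3: 7, day 4: 2, day 5: 0, day 6: 0.
Peak is 7.

7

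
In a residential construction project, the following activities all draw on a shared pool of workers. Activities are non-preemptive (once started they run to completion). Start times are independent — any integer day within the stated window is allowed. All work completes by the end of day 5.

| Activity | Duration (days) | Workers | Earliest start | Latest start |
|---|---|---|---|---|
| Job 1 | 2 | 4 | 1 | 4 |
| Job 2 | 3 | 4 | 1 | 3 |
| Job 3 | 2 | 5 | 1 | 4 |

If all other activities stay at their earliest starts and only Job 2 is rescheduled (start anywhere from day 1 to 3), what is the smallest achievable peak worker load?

9

Job 2@1: d1:13  d2:13  d3:4  d4:0  d5:0 → peak 13
Job 2@2: d1:9  d2:13  d3:4  d4:4  d5:0 → peak 13
Job 2@3: d1:9  d2:9  d3:4  d4:4  d5:4 → peak 9
Best is Job 2@3, peak 9.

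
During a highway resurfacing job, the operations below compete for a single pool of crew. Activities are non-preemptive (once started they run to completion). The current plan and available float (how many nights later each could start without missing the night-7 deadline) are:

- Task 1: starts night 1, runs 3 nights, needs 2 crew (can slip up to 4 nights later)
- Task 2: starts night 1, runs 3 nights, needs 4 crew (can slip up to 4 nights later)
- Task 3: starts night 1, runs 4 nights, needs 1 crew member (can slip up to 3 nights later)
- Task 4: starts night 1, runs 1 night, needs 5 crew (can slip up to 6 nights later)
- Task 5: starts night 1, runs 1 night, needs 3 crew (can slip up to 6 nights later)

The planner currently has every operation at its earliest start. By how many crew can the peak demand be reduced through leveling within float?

10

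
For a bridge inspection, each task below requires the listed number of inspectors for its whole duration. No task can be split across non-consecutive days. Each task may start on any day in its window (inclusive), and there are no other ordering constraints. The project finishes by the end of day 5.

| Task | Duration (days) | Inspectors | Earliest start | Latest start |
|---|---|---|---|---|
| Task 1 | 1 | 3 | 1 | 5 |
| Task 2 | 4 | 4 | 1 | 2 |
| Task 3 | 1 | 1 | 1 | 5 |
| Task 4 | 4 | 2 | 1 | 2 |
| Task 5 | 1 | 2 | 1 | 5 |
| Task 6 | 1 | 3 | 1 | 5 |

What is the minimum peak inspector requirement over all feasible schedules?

7

Early-start (Task 1@1, Task 2@1, Task 3@1, Task 4@1, Task 5@1, Task 6@1) gives peak 15: d1:15  d2:6  d3:6  d4:6  d5:0.
Shift Task 3→2, Task 4→2, Task 5→5, Task 6→5.
Schedule Task 1@1, Task 2@1, Task 3@2, Task 4@2, Task 5@5, Task 6@5: d1:7  d2:7  d3:6  d4:6  d5:7 — peak 7.
Total inspector-days = 33 over 5 days ⇒ peak ≥ ⌈33/5⌉ = 7, so 7 is optimal.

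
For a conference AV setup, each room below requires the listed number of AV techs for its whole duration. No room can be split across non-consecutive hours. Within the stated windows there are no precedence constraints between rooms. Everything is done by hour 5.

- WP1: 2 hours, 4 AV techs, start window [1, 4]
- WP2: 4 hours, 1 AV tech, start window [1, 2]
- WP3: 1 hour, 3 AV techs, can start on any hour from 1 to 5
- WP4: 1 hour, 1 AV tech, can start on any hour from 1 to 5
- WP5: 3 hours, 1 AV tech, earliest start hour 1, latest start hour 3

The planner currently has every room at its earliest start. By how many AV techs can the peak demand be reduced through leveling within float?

5

Early-start peak: h1:10  h2:6  h3:2  h4:1  h5:0 ⇒ 10.
Leveled (WP1@1, WP2@1, WP3@3, WP4@4, WP5@3): h1:5  h2:5  h3:5  h4:3  h5:1 ⇒ 5.
Reduction 10 − 5 = 5.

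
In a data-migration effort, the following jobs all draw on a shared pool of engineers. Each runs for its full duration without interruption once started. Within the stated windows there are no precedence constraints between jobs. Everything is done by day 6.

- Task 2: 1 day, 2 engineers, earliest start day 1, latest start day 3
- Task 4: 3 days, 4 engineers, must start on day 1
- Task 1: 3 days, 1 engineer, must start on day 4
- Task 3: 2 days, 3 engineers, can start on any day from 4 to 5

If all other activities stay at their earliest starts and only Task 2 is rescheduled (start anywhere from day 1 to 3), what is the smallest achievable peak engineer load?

6

Task 2@1: d1:6  d2:4  d3:4  d4:4  d5:4  d6:1 → peak 6
Task 2@2: d1:4  d2:6  d3:4  d4:4  d5:4  d6:1 → peak 6
Task 2@3: d1:4  d2:4  d3:6  d4:4  d5:4  d6:1 → peak 6
Best is Task 2@1, peak 6.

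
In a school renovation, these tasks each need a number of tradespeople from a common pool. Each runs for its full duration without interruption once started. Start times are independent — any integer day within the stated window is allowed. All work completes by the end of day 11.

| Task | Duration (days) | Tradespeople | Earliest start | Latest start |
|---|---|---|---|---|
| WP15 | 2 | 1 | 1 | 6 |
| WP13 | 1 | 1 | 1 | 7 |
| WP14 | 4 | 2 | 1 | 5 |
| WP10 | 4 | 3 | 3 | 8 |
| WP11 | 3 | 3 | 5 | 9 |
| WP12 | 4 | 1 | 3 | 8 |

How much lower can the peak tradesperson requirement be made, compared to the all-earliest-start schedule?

Early-start peak: d1:4  d2:3  d3:6  d4:6  d5:7  d6:7  d7:3  d8:0  d9:0  d10:0  d11:0 ⇒ 7.
Leveled (WP15@1, WP13@1, WP14@1, WP10@5, WP11@9, WP12@3): d1:4  d2:3  d3:3  d4:3  d5:4  d6:4  d7:3  d8:3  d9:3  d10:3  d11:3 ⇒ 4.
Reduction 7 − 4 = 3.

3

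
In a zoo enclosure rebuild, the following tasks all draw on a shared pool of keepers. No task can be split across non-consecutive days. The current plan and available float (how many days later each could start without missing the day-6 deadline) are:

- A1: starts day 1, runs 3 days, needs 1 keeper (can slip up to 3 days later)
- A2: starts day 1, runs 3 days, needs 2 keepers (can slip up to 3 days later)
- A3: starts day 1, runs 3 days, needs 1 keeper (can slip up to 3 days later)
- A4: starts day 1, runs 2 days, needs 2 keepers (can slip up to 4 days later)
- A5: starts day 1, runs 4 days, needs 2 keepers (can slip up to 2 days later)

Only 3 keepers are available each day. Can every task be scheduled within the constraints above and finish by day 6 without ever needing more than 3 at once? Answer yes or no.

no

Total keeper-days = 24; over 6 days the average is 24/6 > 3, so some day must exceed 3.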